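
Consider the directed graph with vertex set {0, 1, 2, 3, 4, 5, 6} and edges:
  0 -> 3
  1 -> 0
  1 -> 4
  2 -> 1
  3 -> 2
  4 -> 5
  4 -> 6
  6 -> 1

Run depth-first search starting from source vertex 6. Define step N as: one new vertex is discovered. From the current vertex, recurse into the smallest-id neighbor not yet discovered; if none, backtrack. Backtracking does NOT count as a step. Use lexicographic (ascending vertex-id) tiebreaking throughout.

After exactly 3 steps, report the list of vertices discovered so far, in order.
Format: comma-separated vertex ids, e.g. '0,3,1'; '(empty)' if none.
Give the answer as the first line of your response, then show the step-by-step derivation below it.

6,1,0

step 1: discover 6; path=6; order=6
step 2: discover 1; path=6>1; order=6,1
step 3: discover 0; path=6>1>0; order=6,1,0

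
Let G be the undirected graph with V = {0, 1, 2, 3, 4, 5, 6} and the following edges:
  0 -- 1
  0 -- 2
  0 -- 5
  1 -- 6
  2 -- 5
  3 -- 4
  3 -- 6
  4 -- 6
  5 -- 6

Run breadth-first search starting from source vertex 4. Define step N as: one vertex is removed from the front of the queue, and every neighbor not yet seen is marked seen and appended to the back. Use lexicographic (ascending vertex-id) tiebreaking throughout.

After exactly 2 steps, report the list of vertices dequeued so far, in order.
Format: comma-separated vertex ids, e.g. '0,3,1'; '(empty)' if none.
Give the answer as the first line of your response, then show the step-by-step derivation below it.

4,3

step 1: dequeue 4; queue=[3,6]; order=4
step 2: dequeue 3; queue=[6]; order=4,3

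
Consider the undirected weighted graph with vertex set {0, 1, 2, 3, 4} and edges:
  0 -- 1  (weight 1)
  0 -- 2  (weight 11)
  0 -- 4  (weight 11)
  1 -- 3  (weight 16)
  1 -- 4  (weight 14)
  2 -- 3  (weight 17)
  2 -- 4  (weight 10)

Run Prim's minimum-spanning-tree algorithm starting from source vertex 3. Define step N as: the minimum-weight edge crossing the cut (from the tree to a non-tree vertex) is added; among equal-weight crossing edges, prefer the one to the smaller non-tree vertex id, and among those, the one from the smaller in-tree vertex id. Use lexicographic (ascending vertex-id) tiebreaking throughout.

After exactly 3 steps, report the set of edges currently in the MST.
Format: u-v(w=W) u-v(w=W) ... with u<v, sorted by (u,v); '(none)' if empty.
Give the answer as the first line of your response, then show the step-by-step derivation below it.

0-1(w=1) 0-2(w=11) 1-3(w=16)

step 1: add edge 1-3 (w=16); MST = {1-3(w=16)}
step 2: add edge 0-1 (w=1); MST = {0-1(w=1) 1-3(w=16)}
step 3: add edge 0-2 (w=11); MST = {0-1(w=1) 0-2(w=11) 1-3(w=16)}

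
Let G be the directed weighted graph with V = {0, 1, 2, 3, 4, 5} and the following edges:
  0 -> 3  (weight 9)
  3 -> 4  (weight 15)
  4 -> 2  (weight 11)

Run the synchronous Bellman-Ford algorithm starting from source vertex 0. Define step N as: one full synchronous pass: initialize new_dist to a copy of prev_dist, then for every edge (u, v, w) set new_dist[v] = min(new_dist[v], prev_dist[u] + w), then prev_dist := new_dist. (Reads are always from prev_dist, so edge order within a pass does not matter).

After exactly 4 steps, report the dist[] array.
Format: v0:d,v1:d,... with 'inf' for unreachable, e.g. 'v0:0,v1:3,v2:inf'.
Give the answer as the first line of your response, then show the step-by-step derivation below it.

v0:0,v1:inf,v2:35,v3:9,v4:24,v5:inf

step 1: dist = v0:0,v1:inf,v2:inf,v3:9,v4:inf,v5:inf
step 2: dist = v0:0,v1:inf,v2:inf,v3:9,v4:24,v5:inf
step 3: dist = v0:0,v1:inf,v2:35,v3:9,v4:24,v5:inf
step 4: dist = v0:0,v1:inf,v2:35,v3:9,v4:24,v5:inf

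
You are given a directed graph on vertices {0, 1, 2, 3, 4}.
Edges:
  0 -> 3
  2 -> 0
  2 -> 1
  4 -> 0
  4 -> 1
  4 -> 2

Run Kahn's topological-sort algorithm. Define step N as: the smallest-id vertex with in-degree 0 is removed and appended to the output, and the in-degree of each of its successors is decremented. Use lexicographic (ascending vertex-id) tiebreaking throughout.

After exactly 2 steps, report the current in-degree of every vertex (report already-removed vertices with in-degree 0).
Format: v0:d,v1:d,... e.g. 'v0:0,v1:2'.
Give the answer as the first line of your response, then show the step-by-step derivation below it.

v0:0,v1:0,v2:0,v3:1,v4:0

step 1: output 4; order=[4]; indeg=(1,1,0,1,0)
step 2: output 2; order=[4,2]; indeg=(0,0,0,1,0)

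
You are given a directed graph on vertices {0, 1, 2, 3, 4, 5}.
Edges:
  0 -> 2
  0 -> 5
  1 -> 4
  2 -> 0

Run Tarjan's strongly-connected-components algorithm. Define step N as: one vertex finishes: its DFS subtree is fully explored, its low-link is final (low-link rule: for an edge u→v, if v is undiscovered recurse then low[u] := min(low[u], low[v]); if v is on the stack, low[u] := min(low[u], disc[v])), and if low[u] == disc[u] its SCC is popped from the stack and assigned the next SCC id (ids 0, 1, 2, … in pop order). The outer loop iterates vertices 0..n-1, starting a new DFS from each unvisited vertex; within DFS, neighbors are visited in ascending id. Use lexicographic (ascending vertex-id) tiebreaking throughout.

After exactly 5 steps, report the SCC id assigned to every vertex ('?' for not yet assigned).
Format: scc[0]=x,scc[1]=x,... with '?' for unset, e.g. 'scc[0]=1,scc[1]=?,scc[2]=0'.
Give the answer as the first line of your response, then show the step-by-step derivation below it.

scc[0]=1,scc[1]=3,scc[2]=1,scc[3]=?,scc[4]=2,scc[5]=0

step 1: low=(low[0]=0,low[1]=?,low[2]=0,low[3]=?,low[4]=?,low[5]=?); scc=(scc[0]=?,scc[1]=?,scc[2]=?,scc[3]=?,scc[4]=?,scc[5]=?)
step 2: low=(low[0]=0,low[1]=?,low[2]=0,low[3]=?,low[4]=?,low[5]=2); scc=(scc[0]=?,scc[1]=?,scc[2]=?,scc[3]=?,scc[4]=?,scc[5]=0)
step 3: low=(low[0]=0,low[1]=?,low[2]=0,low[3]=?,low[4]=?,low[5]=2); scc=(scc[0]=1,scc[1]=?,scc[2]=1,scc[3]=?,scc[4]=?,scc[5]=0)
step 4: low=(low[0]=0,low[1]=3,low[2]=0,low[3]=?,low[4]=4,low[5]=2); scc=(scc[0]=1,scc[1]=?,scc[2]=1,scc[3]=?,scc[4]=2,scc[5]=0)
step 5: low=(low[0]=0,low[1]=3,low[2]=0,low[3]=?,low[4]=4,low[5]=2); scc=(scc[0]=1,scc[1]=3,scc[2]=1,scc[3]=?,scc[4]=2,scc[5]=0)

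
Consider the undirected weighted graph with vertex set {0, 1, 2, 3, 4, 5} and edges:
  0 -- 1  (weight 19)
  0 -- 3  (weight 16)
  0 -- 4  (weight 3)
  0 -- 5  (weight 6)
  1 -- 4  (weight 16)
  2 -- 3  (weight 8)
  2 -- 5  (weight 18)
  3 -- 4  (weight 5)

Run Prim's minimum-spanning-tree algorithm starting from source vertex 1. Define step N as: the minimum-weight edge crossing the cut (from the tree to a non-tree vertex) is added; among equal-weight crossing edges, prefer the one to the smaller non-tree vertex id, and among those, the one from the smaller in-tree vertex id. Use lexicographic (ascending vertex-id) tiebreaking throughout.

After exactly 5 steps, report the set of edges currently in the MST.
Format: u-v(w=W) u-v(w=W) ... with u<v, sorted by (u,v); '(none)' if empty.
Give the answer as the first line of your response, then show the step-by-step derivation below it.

0-4(w=3) 0-5(w=6) 1-4(w=16) 2-3(w=8) 3-4(w=5)

step 1: add edge 1-4 (w=16); MST = {1-4(w=16)}
step 2: add edge 0-4 (w=3); MST = {0-4(w=3) 1-4(w=16)}
step 3: add edge 3-4 (w=5); MST = {0-4(w=3) 1-4(w=16) 3-4(w=5)}
step 4: add edge 0-5 (w=6); MST = {0-4(w=3) 0-5(w=6) 1-4(w=16) 3-4(w=5)}
step 5: add edge 2-3 (w=8); MST = {0-4(w=3) 0-5(w=6) 1-4(w=16) 2-3(w=8) 3-4(w=5)}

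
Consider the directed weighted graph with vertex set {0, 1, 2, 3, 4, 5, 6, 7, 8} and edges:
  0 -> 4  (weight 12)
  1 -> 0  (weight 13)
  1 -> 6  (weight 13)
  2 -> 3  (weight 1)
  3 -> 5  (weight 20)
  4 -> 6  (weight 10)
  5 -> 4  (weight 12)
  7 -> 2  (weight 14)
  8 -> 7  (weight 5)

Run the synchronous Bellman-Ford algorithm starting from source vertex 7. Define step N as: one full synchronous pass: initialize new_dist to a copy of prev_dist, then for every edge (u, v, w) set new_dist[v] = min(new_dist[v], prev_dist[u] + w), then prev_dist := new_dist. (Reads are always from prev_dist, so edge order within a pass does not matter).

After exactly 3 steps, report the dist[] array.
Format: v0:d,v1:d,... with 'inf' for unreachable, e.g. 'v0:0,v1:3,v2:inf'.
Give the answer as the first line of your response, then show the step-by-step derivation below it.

v0:inf,v1:inf,v2:14,v3:15,v4:inf,v5:35,v6:inf,v7:0,v8:inf

step 1: dist = v0:inf,v1:inf,v2:14,v3:inf,v4:inf,v5:inf,v6:inf,v7:0,v8:inf
step 2: dist = v0:inf,v1:inf,v2:14,v3:15,v4:inf,v5:inf,v6:inf,v7:0,v8:inf
step 3: dist = v0:inf,v1:inf,v2:14,v3:15,v4:inf,v5:35,v6:inf,v7:0,v8:inf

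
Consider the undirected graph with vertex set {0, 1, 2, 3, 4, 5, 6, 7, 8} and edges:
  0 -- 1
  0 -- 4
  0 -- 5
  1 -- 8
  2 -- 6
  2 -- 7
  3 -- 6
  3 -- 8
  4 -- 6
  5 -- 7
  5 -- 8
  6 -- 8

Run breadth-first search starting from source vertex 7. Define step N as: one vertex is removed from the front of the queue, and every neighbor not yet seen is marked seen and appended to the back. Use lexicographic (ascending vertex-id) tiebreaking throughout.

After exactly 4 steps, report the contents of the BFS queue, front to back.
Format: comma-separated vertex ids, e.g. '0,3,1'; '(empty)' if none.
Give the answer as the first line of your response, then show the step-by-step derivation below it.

0,8,3,4

step 1: dequeue 7; queue=[2,5]; order=7
step 2: dequeue 2; queue=[5,6]; order=7,2
step 3: dequeue 5; queue=[6,0,8]; order=7,2,5
step 4: dequeue 6; queue=[0,8,3,4]; order=7,2,5,6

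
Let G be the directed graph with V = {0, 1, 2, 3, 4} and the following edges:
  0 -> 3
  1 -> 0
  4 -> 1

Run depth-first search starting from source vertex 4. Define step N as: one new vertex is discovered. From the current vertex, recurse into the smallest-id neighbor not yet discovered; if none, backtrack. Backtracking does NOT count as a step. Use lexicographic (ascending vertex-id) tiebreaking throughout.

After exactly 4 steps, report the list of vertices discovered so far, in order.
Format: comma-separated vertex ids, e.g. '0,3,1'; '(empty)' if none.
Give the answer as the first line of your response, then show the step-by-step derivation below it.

4,1,0,3

step 1: discover 4; path=4; order=4
step 2: discover 1; path=4>1; order=4,1
step 3: discover 0; path=4>1>0; order=4,1,0
step 4: discover 3; path=4>1>0>3; order=4,1,0,3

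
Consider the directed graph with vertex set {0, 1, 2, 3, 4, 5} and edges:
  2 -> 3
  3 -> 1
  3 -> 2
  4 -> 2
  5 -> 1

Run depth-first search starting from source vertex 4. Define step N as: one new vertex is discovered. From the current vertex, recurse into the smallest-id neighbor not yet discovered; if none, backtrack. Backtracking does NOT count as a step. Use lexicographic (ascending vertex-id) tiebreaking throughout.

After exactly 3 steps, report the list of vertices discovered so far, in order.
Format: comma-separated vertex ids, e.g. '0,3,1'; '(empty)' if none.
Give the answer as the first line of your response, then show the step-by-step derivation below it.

4,2,3

step 1: discover 4; path=4; order=4
step 2: discover 2; path=4>2; order=4,2
step 3: discover 3; path=4>2>3; order=4,2,3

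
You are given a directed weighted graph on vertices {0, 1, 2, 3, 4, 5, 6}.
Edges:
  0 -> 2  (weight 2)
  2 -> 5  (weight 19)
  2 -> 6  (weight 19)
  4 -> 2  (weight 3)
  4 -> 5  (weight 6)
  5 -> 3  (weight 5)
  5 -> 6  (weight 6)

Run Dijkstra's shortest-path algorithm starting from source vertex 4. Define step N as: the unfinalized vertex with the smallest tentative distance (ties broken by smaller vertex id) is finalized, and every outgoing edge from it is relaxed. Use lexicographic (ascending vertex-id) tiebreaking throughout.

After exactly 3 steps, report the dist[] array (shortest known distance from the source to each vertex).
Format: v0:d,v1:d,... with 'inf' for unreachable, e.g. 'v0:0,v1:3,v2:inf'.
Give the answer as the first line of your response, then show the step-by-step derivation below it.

v0:inf,v1:inf,v2:3,v3:11,v4:0,v5:6,v6:12

step 1: dist = v0:inf,v1:inf,v2:3,v3:inf,v4:0,v5:6,v6:inf
step 2: dist = v0:inf,v1:inf,v2:3,v3:inf,v4:0,v5:6,v6:22
step 3: dist = v0:inf,v1:inf,v2:3,v3:11,v4:0,v5:6,v6:12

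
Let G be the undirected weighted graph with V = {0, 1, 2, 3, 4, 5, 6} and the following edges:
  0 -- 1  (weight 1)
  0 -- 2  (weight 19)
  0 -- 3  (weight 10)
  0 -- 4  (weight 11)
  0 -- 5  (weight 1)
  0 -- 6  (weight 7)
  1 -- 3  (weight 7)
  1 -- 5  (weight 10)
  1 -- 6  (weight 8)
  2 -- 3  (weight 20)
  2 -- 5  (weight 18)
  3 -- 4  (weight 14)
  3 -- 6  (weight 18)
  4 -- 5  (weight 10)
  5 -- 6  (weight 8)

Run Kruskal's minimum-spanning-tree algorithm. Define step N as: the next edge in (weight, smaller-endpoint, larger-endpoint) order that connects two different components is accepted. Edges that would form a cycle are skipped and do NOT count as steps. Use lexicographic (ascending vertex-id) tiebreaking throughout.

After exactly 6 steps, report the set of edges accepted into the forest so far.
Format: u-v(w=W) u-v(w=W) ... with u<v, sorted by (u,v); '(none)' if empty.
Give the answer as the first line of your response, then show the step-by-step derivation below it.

0-1(w=1) 0-5(w=1) 0-6(w=7) 1-3(w=7) 2-5(w=18) 4-5(w=10)

step 1: add edge 0-1 (w=1); MST = {0-1(w=1)}
step 2: add edge 0-5 (w=1); MST = {0-1(w=1) 0-5(w=1)}
step 3: add edge 0-6 (w=7); MST = {0-1(w=1) 0-5(w=1) 0-6(w=7)}
step 4: add edge 1-3 (w=7); MST = {0-1(w=1) 0-5(w=1) 0-6(w=7) 1-3(w=7)}
step 5: add edge 4-5 (w=10); MST = {0-1(w=1) 0-5(w=1) 0-6(w=7) 1-3(w=7) 4-5(w=10)}
step 6: add edge 2-5 (w=18); MST = {0-1(w=1) 0-5(w=1) 0-6(w=7) 1-3(w=7) 2-5(w=18) 4-5(w=10)}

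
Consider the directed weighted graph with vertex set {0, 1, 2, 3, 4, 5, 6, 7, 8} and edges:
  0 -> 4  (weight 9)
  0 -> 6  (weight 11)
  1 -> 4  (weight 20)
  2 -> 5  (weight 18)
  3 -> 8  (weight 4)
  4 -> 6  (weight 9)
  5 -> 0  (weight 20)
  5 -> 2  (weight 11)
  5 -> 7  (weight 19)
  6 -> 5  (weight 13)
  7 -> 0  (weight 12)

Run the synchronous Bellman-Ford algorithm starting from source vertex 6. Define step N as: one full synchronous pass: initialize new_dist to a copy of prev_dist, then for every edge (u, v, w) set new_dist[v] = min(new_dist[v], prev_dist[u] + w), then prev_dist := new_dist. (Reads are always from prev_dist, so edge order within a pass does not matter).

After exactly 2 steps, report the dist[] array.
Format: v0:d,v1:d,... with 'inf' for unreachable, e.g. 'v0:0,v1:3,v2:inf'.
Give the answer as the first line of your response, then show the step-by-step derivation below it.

v0:33,v1:inf,v2:24,v3:inf,v4:inf,v5:13,v6:0,v7:32,v8:inf

step 1: dist = v0:inf,v1:inf,v2:inf,v3:inf,v4:inf,v5:13,v6:0,v7:inf,v8:inf
step 2: dist = v0:33,v1:inf,v2:24,v3:inf,v4:inf,v5:13,v6:0,v7:32,v8:inf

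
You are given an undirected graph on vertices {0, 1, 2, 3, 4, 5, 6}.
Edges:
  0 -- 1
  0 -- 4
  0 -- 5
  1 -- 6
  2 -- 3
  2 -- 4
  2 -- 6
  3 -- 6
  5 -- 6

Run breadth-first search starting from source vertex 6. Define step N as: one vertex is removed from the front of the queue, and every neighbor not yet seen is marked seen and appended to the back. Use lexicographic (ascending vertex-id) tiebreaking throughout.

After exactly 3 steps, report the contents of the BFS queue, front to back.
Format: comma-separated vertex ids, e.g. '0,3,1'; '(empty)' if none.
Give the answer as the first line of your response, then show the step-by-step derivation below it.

3,5,0,4

step 1: dequeue 6; queue=[1,2,3,5]; order=6
step 2: dequeue 1; queue=[2,3,5,0]; order=6,1
step 3: dequeue 2; queue=[3,5,0,4]; order=6,1,2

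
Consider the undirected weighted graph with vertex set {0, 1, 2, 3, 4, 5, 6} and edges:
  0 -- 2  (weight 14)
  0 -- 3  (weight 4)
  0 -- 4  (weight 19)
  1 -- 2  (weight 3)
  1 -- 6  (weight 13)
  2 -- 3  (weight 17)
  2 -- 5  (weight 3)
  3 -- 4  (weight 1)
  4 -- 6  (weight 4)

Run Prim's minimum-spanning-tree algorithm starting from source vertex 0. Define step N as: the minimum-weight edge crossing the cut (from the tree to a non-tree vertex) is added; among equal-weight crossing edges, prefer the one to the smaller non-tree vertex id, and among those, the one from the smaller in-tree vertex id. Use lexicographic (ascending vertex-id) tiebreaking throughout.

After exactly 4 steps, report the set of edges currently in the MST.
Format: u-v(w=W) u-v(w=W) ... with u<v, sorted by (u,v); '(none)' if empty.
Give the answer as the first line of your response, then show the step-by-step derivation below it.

0-3(w=4) 1-6(w=13) 3-4(w=1) 4-6(w=4)

step 1: add edge 0-3 (w=4); MST = {0-3(w=4)}
step 2: add edge 3-4 (w=1); MST = {0-3(w=4) 3-4(w=1)}
step 3: add edge 4-6 (w=4); MST = {0-3(w=4) 3-4(w=1) 4-6(w=4)}
step 4: add edge 1-6 (w=13); MST = {0-3(w=4) 1-6(w=13) 3-4(w=1) 4-6(w=4)}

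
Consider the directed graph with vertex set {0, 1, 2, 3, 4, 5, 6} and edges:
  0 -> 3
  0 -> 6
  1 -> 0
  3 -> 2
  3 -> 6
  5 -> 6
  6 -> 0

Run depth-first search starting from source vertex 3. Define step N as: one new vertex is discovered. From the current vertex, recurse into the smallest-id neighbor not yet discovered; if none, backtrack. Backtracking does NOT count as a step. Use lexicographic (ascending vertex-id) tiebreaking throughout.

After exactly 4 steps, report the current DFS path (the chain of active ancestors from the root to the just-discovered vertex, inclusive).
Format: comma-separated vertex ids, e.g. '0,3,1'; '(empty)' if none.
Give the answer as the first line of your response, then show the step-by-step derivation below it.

3,6,0

step 1: discover 3; path=3; order=3
step 2: discover 2; path=3>2; order=3,2
step 3: discover 6; path=3>6; order=3,2,6
step 4: discover 0; path=3>6>0; order=3,2,6,0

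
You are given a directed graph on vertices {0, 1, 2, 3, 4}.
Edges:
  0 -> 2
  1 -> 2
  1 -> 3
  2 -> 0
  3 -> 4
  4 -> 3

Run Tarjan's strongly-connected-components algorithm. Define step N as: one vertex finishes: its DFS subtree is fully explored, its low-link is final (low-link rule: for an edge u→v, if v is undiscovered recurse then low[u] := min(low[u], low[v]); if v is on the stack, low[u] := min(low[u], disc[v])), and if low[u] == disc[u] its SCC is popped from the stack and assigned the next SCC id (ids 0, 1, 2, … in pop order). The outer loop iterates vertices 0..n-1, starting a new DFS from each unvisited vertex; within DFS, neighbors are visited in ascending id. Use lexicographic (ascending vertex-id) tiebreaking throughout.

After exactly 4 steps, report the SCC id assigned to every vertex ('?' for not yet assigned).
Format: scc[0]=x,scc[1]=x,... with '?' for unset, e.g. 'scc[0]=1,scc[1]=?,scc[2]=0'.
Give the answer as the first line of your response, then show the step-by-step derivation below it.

scc[0]=0,scc[1]=?,scc[2]=0,scc[3]=1,scc[4]=1

step 1: low=(low[0]=0,low[1]=?,low[2]=0,low[3]=?,low[4]=?); scc=(scc[0]=?,scc[1]=?,scc[2]=?,scc[3]=?,scc[4]=?)
step 2: low=(low[0]=0,low[1]=?,low[2]=0,low[3]=?,low[4]=?); scc=(scc[0]=0,scc[1]=?,scc[2]=0,scc[3]=?,scc[4]=?)
step 3: low=(low[0]=0,low[1]=2,low[2]=0,low[3]=3,low[4]=3); scc=(scc[0]=0,scc[1]=?,scc[2]=0,scc[3]=?,scc[4]=?)
step 4: low=(low[0]=0,low[1]=2,low[2]=0,low[3]=3,low[4]=3); scc=(scc[0]=0,scc[1]=?,scc[2]=0,scc[3]=1,scc[4]=1)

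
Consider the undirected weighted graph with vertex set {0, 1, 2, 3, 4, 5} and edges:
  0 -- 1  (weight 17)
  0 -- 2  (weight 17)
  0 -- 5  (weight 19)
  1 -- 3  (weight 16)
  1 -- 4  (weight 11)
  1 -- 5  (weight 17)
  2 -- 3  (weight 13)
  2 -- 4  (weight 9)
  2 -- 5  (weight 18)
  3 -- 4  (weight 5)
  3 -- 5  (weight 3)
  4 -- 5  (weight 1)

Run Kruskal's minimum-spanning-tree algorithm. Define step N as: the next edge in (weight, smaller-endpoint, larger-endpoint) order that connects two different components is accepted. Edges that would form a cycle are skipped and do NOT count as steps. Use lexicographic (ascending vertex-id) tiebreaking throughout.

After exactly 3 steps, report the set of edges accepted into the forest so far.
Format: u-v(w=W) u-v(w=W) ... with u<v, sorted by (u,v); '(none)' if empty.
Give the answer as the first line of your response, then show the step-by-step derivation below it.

2-4(w=9) 3-5(w=3) 4-5(w=1)

step 1: add edge 4-5 (w=1); MST = {4-5(w=1)}
step 2: add edge 3-5 (w=3); MST = {3-5(w=3) 4-5(w=1)}
step 3: add edge 2-4 (w=9); MST = {2-4(w=9) 3-5(w=3) 4-5(w=1)}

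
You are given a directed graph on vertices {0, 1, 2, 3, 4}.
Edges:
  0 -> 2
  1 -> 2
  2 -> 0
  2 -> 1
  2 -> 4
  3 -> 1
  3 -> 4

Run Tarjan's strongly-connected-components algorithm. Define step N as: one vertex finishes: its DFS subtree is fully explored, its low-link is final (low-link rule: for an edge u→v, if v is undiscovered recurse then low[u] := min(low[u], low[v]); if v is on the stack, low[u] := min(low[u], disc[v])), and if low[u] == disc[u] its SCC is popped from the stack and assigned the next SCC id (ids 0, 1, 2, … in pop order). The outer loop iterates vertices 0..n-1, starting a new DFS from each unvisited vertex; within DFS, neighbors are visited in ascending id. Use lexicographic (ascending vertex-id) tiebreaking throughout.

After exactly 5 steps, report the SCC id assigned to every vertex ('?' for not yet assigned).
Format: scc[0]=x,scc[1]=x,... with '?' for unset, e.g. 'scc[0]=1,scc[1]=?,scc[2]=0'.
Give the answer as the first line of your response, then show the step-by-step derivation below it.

scc[0]=1,scc[1]=1,scc[2]=1,scc[3]=2,scc[4]=0

step 1: low=(low[0]=0,low[1]=1,low[2]=0,low[3]=?,low[4]=?); scc=(scc[0]=?,scc[1]=?,scc[2]=?,scc[3]=?,scc[4]=?)
step 2: low=(low[0]=0,low[1]=1,low[2]=0,low[3]=?,low[4]=3); scc=(scc[0]=?,scc[1]=?,scc[2]=?,scc[3]=?,scc[4]=0)
step 3: low=(low[0]=0,low[1]=1,low[2]=0,low[3]=?,low[4]=3); scc=(scc[0]=?,scc[1]=?,scc[2]=?,scc[3]=?,scc[4]=0)
step 4: low=(low[0]=0,low[1]=1,low[2]=0,low[3]=?,low[4]=3); scc=(scc[0]=1,scc[1]=1,scc[2]=1,scc[3]=?,scc[4]=0)
step 5: low=(low[0]=0,low[1]=1,low[2]=0,low[3]=4,low[4]=3); scc=(scc[0]=1,scc[1]=1,scc[2]=1,scc[3]=2,scc[4]=0)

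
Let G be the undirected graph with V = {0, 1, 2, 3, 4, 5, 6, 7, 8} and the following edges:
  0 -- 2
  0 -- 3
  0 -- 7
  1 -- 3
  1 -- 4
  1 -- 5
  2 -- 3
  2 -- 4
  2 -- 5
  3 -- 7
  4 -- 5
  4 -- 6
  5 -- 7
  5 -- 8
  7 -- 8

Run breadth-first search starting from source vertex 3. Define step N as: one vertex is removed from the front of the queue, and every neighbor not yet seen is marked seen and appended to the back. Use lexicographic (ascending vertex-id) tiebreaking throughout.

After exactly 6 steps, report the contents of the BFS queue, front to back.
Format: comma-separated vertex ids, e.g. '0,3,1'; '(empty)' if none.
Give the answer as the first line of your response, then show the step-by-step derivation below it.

5,8,6

step 1: dequeue 3; queue=[0,1,2,7]; order=3
step 2: dequeue 0; queue=[1,2,7]; order=3,0
step 3: dequeue 1; queue=[2,7,4,5]; order=3,0,1
step 4: dequeue 2; queue=[7,4,5]; order=3,0,1,2
step 5: dequeue 7; queue=[4,5,8]; order=3,0,1,2,7
step 6: dequeue 4; queue=[5,8,6]; order=3,0,1,2,7,4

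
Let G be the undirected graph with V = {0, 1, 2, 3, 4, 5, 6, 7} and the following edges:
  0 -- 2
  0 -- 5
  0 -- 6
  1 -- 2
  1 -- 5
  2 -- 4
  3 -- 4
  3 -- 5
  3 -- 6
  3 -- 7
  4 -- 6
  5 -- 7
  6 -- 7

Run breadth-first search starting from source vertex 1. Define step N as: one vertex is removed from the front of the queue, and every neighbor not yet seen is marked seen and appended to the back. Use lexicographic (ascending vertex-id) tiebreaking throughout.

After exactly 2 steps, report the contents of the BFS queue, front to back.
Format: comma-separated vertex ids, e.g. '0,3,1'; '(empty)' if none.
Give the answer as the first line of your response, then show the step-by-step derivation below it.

5,0,4

step 1: dequeue 1; queue=[2,5]; order=1
step 2: dequeue 2; queue=[5,0,4]; order=1,2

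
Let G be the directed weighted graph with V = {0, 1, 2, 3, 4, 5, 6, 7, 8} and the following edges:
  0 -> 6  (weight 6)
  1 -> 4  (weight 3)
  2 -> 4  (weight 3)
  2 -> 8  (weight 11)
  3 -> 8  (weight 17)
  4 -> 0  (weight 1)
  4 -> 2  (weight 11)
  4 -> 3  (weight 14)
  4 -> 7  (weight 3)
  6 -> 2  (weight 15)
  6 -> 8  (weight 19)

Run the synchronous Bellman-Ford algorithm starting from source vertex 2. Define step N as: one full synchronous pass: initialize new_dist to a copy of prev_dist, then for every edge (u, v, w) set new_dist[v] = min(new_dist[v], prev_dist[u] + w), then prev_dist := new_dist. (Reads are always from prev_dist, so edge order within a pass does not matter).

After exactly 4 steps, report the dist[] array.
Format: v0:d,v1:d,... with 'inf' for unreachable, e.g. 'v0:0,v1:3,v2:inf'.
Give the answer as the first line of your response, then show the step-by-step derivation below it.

v0:4,v1:inf,v2:0,v3:17,v4:3,v5:inf,v6:10,v7:6,v8:11

step 1: dist = v0:inf,v1:inf,v2:0,v3:inf,v4:3,v5:inf,v6:inf,v7:inf,v8:11
step 2: dist = v0:4,v1:inf,v2:0,v3:17,v4:3,v5:inf,v6:inf,v7:6,v8:11
step 3: dist = v0:4,v1:inf,v2:0,v3:17,v4:3,v5:inf,v6:10,v7:6,v8:11
step 4: dist = v0:4,v1:inf,v2:0,v3:17,v4:3,v5:inf,v6:10,v7:6,v8:11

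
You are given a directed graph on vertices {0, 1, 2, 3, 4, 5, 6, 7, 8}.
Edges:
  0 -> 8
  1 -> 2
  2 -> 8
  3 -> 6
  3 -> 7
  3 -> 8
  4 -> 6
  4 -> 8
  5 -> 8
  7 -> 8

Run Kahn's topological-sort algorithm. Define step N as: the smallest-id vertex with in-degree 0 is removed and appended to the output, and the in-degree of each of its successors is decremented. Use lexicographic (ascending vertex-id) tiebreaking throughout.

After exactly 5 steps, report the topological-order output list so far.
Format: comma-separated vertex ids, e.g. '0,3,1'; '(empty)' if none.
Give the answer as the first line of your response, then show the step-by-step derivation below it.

0,1,2,3,4

step 1: output 0; order=[0]; indeg=(0,0,1,0,0,0,2,1,5)
step 2: output 1; order=[0,1]; indeg=(0,0,0,0,0,0,2,1,5)
step 3: output 2; order=[0,1,2]; indeg=(0,0,0,0,0,0,2,1,4)
step 4: output 3; order=[0,1,2,3]; indeg=(0,0,0,0,0,0,1,0,3)
step 5: output 4; order=[0,1,2,3,4]; indeg=(0,0,0,0,0,0,0,0,2)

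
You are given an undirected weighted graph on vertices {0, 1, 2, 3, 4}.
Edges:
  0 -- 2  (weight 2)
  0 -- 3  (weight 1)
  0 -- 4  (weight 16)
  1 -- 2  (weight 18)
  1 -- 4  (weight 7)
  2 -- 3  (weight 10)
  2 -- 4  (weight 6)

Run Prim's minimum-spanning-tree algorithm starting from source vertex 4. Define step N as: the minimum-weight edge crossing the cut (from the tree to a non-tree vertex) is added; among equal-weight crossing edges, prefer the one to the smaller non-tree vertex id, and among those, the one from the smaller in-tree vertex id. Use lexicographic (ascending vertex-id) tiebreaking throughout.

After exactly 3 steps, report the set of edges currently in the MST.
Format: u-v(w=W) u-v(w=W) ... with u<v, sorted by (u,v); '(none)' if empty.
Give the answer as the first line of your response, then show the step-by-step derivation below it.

0-2(w=2) 0-3(w=1) 2-4(w=6)

step 1: add edge 2-4 (w=6); MST = {2-4(w=6)}
step 2: add edge 0-2 (w=2); MST = {0-2(w=2) 2-4(w=6)}
step 3: add edge 0-3 (w=1); MST = {0-2(w=2) 0-3(w=1) 2-4(w=6)}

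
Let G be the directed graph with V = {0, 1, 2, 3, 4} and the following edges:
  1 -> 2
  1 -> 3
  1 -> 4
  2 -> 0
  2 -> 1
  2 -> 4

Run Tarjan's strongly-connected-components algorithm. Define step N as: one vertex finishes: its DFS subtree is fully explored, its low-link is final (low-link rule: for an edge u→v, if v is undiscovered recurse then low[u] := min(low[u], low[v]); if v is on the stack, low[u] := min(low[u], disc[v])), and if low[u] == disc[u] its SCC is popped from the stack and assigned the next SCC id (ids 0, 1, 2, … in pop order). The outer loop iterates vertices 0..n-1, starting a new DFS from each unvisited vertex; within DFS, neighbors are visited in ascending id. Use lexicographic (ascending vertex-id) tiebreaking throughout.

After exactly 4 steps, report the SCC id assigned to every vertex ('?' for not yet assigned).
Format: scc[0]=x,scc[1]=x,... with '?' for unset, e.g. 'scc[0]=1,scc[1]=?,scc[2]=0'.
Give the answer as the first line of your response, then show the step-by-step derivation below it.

scc[0]=0,scc[1]=?,scc[2]=?,scc[3]=2,scc[4]=1

step 1: low=(low[0]=0,low[1]=?,low[2]=?,low[3]=?,low[4]=?); scc=(scc[0]=0,scc[1]=?,scc[2]=?,scc[3]=?,scc[4]=?)
step 2: low=(low[0]=0,low[1]=1,low[2]=1,low[3]=?,low[4]=3); scc=(scc[0]=0,scc[1]=?,scc[2]=?,scc[3]=?,scc[4]=1)
step 3: low=(low[0]=0,low[1]=1,low[2]=1,low[3]=?,low[4]=3); scc=(scc[0]=0,scc[1]=?,scc[2]=?,scc[3]=?,scc[4]=1)
step 4: low=(low[0]=0,low[1]=1,low[2]=1,low[3]=4,low[4]=3); scc=(scc[0]=0,scc[1]=?,scc[2]=?,scc[3]=2,scc[4]=1)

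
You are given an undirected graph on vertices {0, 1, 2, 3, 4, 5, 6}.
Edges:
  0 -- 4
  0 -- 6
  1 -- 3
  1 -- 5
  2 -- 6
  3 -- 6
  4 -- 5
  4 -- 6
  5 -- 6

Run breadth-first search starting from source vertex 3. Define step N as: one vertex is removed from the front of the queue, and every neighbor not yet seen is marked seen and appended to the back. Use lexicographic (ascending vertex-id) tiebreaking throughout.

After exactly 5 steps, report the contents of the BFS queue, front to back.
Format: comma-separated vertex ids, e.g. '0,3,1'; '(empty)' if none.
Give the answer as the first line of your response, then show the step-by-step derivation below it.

2,4

step 1: dequeue 3; queue=[1,6]; order=3
step 2: dequeue 1; queue=[6,5]; order=3,1
step 3: dequeue 6; queue=[5,0,2,4]; order=3,1,6
step 4: dequeue 5; queue=[0,2,4]; order=3,1,6,5
step 5: dequeue 0; queue=[2,4]; order=3,1,6,5,0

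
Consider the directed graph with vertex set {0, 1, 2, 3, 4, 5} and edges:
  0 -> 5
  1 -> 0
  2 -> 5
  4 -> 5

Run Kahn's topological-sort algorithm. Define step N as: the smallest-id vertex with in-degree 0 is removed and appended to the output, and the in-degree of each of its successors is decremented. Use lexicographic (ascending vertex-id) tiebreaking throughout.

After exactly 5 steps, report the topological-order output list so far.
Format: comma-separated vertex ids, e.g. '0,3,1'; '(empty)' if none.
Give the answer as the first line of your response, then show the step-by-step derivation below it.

1,0,2,3,4

step 1: output 1; order=[1]; indeg=(0,0,0,0,0,3)
step 2: output 0; order=[1,0]; indeg=(0,0,0,0,0,2)
step 3: output 2; order=[1,0,2]; indeg=(0,0,0,0,0,1)
step 4: output 3; order=[1,0,2,3]; indeg=(0,0,0,0,0,1)
step 5: output 4; order=[1,0,2,3,4]; indeg=(0,0,0,0,0,0)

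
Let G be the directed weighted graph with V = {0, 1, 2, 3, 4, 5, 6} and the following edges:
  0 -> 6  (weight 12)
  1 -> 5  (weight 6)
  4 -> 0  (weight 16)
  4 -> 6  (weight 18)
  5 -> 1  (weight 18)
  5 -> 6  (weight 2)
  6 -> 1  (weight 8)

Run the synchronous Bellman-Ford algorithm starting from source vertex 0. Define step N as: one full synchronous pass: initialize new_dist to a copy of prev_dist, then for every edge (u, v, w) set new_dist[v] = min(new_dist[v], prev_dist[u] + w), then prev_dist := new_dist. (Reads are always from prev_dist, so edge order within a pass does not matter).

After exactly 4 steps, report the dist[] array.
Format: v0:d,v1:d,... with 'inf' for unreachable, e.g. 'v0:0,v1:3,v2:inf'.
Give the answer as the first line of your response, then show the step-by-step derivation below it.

v0:0,v1:20,v2:inf,v3:inf,v4:inf,v5:26,v6:12

step 1: dist = v0:0,v1:inf,v2:inf,v3:inf,v4:inf,v5:inf,v6:12
step 2: dist = v0:0,v1:20,v2:inf,v3:inf,v4:inf,v5:inf,v6:12
step 3: dist = v0:0,v1:20,v2:inf,v3:inf,v4:inf,v5:26,v6:12
step 4: dist = v0:0,v1:20,v2:inf,v3:inf,v4:inf,v5:26,v6:12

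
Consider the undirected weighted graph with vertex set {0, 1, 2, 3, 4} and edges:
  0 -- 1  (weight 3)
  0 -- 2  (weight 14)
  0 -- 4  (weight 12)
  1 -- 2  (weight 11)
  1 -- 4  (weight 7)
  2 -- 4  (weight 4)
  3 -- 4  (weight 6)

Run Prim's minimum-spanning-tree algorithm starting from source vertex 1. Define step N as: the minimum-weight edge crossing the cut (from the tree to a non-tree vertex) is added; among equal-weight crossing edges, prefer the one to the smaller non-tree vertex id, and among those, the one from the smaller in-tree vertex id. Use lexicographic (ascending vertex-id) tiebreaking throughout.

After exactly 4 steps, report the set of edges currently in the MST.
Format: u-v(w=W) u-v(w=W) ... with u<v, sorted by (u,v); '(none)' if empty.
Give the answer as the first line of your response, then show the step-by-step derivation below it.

0-1(w=3) 1-4(w=7) 2-4(w=4) 3-4(w=6)

step 1: add edge 0-1 (w=3); MST = {0-1(w=3)}
step 2: add edge 1-4 (w=7); MST = {0-1(w=3) 1-4(w=7)}
step 3: add edge 2-4 (w=4); MST = {0-1(w=3) 1-4(w=7) 2-4(w=4)}
step 4: add edge 3-4 (w=6); MST = {0-1(w=3) 1-4(w=7) 2-4(w=4) 3-4(w=6)}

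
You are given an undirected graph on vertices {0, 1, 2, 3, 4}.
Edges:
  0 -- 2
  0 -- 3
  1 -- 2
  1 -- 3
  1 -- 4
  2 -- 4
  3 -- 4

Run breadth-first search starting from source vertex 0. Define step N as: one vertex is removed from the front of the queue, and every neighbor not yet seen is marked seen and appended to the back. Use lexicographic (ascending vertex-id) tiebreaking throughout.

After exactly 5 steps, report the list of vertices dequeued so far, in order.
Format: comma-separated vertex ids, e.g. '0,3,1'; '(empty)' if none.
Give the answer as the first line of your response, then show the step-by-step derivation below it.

0,2,3,1,4

step 1: dequeue 0; queue=[2,3]; order=0
step 2: dequeue 2; queue=[3,1,4]; order=0,2
step 3: dequeue 3; queue=[1,4]; order=0,2,3
step 4: dequeue 1; queue=[4]; order=0,2,3,1
step 5: dequeue 4; queue=[(empty)]; order=0,2,3,1,4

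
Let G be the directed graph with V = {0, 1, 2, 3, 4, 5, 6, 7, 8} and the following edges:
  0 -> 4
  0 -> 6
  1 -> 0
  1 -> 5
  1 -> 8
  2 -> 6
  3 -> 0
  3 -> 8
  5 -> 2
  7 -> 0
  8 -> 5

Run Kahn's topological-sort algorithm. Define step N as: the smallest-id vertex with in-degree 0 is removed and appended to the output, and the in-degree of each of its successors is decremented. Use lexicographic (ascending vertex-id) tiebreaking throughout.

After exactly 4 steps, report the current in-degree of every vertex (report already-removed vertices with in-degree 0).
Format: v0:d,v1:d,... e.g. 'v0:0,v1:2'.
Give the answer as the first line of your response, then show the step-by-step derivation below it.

v0:0,v1:0,v2:1,v3:0,v4:0,v5:1,v6:1,v7:0,v8:0

step 1: output 1; order=[1]; indeg=(2,0,1,0,1,1,2,0,1)
step 2: output 3; order=[1,3]; indeg=(1,0,1,0,1,1,2,0,0)
step 3: output 7; order=[1,3,7]; indeg=(0,0,1,0,1,1,2,0,0)
step 4: output 0; order=[1,3,7,0]; indeg=(0,0,1,0,0,1,1,0,0)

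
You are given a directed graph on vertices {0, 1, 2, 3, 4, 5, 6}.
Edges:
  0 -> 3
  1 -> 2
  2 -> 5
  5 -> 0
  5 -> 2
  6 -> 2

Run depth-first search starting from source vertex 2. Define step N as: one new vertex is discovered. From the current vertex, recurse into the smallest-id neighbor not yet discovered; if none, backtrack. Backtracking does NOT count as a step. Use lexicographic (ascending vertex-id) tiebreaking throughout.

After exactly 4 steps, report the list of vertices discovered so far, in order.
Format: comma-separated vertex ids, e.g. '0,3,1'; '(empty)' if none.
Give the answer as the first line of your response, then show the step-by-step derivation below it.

2,5,0,3

step 1: discover 2; path=2; order=2
step 2: discover 5; path=2>5; order=2,5
step 3: discover 0; path=2>5>0; order=2,5,0
step 4: discover 3; path=2>5>0>3; order=2,5,0,3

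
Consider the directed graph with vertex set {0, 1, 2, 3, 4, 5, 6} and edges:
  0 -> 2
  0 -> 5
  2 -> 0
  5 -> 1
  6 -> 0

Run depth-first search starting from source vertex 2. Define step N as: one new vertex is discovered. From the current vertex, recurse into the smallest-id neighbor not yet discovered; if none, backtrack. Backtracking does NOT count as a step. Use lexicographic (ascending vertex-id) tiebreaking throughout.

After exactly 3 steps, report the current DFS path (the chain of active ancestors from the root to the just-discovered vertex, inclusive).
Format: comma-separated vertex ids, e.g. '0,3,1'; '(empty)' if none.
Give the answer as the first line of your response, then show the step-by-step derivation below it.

2,0,5

step 1: discover 2; path=2; order=2
step 2: discover 0; path=2>0; order=2,0
step 3: discover 5; path=2>0>5; order=2,0,5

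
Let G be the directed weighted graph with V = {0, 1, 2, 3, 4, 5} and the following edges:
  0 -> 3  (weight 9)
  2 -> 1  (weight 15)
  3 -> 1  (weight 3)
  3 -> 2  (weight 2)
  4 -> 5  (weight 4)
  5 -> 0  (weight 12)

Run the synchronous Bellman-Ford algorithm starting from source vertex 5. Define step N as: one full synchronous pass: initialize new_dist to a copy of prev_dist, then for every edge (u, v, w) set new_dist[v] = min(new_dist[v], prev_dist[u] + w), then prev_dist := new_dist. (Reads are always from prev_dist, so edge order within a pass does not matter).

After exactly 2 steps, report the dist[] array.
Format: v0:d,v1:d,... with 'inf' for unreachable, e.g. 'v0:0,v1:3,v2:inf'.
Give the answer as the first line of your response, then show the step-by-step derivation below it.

v0:12,v1:inf,v2:inf,v3:21,v4:inf,v5:0

step 1: dist = v0:12,v1:inf,v2:inf,v3:inf,v4:inf,v5:0
step 2: dist = v0:12,v1:inf,v2:inf,v3:21,v4:inf,v5:0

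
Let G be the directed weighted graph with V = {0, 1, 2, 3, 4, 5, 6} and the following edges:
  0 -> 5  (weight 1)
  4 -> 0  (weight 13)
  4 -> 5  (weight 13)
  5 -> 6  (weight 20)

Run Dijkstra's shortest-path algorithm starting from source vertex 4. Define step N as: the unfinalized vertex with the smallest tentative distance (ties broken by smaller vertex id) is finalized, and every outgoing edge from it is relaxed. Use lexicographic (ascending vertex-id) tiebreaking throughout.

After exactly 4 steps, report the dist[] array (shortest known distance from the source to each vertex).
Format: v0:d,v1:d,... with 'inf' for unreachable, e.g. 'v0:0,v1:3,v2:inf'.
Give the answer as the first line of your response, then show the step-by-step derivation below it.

v0:13,v1:inf,v2:inf,v3:inf,v4:0,v5:13,v6:33

step 1: dist = v0:13,v1:inf,v2:inf,v3:inf,v4:0,v5:13,v6:inf
step 2: dist = v0:13,v1:inf,v2:inf,v3:inf,v4:0,v5:13,v6:inf
step 3: dist = v0:13,v1:inf,v2:inf,v3:inf,v4:0,v5:13,v6:33
step 4: dist = v0:13,v1:inf,v2:inf,v3:inf,v4:0,v5:13,v6:33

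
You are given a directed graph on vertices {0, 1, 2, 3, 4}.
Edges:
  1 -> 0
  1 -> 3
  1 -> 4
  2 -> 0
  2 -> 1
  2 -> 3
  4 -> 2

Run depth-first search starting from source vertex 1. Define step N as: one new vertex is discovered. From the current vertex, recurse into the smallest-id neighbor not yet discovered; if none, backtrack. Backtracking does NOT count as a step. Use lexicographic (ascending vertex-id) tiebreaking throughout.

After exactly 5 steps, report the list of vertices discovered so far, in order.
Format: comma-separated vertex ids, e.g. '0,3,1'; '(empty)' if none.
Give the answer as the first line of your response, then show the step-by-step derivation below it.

1,0,3,4,2

step 1: discover 1; path=1; order=1
step 2: discover 0; path=1>0; order=1,0
step 3: discover 3; path=1>3; order=1,0,3
step 4: discover 4; path=1>4; order=1,0,3,4
step 5: discover 2; path=1>4>2; order=1,0,3,4,2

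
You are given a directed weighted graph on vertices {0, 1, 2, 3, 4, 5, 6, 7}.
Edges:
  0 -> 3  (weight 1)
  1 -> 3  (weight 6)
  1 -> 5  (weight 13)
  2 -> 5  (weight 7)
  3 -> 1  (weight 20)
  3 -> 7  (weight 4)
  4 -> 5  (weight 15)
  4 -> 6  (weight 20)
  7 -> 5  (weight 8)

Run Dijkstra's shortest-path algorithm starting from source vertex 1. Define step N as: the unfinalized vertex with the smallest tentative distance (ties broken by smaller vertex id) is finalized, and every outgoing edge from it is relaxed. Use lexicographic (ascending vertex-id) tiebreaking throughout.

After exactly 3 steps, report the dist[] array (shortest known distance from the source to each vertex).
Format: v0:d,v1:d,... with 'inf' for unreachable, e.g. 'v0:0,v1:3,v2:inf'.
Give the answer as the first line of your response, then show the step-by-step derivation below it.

v0:inf,v1:0,v2:inf,v3:6,v4:inf,v5:13,v6:inf,v7:10

step 1: dist = v0:inf,v1:0,v2:inf,v3:6,v4:inf,v5:13,v6:inf,v7:inf
step 2: dist = v0:inf,v1:0,v2:inf,v3:6,v4:inf,v5:13,v6:inf,v7:10
step 3: dist = v0:inf,v1:0,v2:inf,v3:6,v4:inf,v5:13,v6:inf,v7:10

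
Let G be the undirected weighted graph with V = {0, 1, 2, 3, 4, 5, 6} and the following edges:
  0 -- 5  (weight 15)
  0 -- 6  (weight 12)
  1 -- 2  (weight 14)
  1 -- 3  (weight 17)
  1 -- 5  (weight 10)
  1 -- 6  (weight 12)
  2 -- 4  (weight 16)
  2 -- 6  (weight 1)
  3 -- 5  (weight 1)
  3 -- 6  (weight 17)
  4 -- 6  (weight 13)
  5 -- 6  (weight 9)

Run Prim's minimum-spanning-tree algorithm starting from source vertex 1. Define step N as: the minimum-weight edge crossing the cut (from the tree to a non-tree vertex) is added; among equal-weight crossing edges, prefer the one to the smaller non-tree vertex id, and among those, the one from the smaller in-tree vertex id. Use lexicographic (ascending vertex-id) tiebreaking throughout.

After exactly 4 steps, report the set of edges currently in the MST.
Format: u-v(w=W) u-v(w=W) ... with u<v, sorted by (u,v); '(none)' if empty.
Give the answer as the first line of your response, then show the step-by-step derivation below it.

1-5(w=10) 2-6(w=1) 3-5(w=1) 5-6(w=9)

step 1: add edge 1-5 (w=10); MST = {1-5(w=10)}
step 2: add edge 3-5 (w=1); MST = {1-5(w=10) 3-5(w=1)}
step 3: add edge 5-6 (w=9); MST = {1-5(w=10) 3-5(w=1) 5-6(w=9)}
step 4: add edge 2-6 (w=1); MST = {1-5(w=10) 2-6(w=1) 3-5(w=1) 5-6(w=9)}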